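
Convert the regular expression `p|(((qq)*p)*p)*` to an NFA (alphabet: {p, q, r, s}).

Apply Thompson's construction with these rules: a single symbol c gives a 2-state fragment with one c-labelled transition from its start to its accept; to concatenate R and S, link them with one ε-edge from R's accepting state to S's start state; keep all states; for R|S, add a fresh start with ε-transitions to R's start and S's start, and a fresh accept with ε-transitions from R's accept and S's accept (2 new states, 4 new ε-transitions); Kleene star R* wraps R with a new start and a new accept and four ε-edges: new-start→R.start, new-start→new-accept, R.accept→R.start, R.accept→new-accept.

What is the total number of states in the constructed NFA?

Bottom-up over the parse tree:
Each of the 5 symbol leaves contributes a 2-state fragment.
  qq = 4 states
  (qq)* = 6 states
  (qq)*p = 8 states
  ((qq)*p)* = 10 states
  ((qq)*p)*p = 12 states
  (((qq)*p)*p)* = 14 states
  p|(((qq)*p)*p)* = 18 states

18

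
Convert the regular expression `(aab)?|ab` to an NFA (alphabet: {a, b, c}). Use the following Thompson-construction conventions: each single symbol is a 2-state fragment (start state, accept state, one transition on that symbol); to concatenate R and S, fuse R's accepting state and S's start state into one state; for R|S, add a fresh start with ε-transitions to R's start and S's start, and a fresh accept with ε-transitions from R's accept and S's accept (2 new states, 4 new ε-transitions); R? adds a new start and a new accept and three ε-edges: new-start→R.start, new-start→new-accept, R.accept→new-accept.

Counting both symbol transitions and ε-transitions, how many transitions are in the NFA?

Recursing over subexpressions:
Each of the 5 symbol leaves contributes 1 transition (1 symbol, 0 ε).
  aab : 3 transitions (3 symbol, 0 ε)
  (aab)? : 6 transitions (3 symbol, 3 ε)
  ab : 2 transitions (2 symbol, 0 ε)
  (aab)?|ab : 12 transitions (5 symbol, 7 ε)

12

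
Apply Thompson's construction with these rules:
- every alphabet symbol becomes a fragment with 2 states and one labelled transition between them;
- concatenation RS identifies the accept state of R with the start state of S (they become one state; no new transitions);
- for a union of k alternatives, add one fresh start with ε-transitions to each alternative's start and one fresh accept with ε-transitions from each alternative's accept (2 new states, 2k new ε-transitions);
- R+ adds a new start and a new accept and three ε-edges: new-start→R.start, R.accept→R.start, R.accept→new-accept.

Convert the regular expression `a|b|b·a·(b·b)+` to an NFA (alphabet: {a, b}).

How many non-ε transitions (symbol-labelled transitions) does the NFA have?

Building bottom-up:
Each of the 6 symbol leaves contributes exactly 1 symbol transition.
  b·b = 2 symbol transitions
  (b·b)+ = 2 symbol transitions
  b·a·(b·b)+ = 4 symbol transitions
  a|b|b·a·(b·b)+ = 6 symbol transitions

6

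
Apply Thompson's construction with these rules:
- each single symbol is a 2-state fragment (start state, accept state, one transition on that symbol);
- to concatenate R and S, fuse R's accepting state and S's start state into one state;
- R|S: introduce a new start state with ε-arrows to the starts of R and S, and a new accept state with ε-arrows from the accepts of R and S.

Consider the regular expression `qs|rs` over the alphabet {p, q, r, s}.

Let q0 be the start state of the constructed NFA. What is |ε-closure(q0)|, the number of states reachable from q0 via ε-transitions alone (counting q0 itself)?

3

Work bottom-up. For each fragment F, track |ε-closure(F.start)| and whether F's accept lies in that closure (i.e. whether F accepts ε). A single-symbol fragment has closure size 1 and does not accept ε.
  qs — same as the first factor's closure: C = 1
  rs — same as the first factor's closure: C = 1
  qs|rs — new start ε-reaches every alternative's start; none of them accept ε, so the new accept is not reached: C = 1 + 1 + 1 = 3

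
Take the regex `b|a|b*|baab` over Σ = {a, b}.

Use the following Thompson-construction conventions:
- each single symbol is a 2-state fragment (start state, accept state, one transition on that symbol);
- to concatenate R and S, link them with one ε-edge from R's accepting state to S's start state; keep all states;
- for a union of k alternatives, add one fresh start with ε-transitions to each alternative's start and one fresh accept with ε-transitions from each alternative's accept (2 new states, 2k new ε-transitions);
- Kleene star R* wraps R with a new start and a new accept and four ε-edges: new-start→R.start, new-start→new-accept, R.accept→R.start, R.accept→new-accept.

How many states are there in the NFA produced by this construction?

18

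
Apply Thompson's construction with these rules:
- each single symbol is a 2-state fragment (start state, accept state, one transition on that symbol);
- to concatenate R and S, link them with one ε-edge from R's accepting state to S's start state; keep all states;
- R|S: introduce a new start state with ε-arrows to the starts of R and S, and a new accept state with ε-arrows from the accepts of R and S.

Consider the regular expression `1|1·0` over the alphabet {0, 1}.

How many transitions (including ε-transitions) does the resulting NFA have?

8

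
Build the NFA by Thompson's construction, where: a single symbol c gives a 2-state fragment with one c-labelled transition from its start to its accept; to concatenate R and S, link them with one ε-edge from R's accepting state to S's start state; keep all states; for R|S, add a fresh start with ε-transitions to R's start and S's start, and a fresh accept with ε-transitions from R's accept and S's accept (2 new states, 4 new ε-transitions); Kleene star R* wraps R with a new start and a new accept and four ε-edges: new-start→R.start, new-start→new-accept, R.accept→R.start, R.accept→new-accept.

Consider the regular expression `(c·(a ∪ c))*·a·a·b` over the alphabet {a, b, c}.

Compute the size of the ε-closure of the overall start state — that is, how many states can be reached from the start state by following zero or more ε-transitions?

Compute the ε-closure size of each fragment's start state recursively; a symbol fragment's start has no outgoing ε-edge, so its closure is just itself (size 1).
  a ∪ c — |closure| = 1 + 1 + 1 = 3 (the new accept is not ε-reachable since no branch accepts ε)
  c·(a ∪ c) — same as the first factor's closure: |closure| = 1
  (c·(a ∪ c))* — new start has ε-edges to the inner start and to the new accept, so |closure| = 2 + 1 = 3
  (c·(a ∪ c))*·a·a·b — |closure| = 3 + 1 = 4 (closure spills across the concat boundary because the left factor accepts ε)

4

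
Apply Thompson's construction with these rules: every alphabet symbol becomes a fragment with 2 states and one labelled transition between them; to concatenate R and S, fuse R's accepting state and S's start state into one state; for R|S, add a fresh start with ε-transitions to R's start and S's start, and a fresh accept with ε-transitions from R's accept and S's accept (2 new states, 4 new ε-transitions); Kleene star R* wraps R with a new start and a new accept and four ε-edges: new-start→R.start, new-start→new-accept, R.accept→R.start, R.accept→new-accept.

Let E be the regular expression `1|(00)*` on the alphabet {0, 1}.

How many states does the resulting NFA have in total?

Bottom-up over the parse tree:
Each of the 3 symbol leaves contributes a 2-state fragment.
  00 → 3 states
  (00)* → 5 states
  1|(00)* → 9 states

9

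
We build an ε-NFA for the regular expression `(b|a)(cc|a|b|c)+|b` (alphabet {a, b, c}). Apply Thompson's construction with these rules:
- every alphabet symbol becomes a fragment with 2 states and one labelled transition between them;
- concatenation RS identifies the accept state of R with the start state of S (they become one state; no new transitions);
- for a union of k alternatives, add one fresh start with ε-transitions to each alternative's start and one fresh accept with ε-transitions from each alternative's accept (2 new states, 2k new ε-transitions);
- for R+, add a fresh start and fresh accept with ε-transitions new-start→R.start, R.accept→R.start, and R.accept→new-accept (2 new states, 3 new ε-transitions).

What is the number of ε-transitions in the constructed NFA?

19

Bottom-up over the parse tree:
Each of the 8 symbol leaves contributes 0 ε-transitions.
  b|a — 4 ε-transitions
  cc — 0 ε-transitions
  cc|a|b|c — 8 ε-transitions
  (cc|a|b|c)+ — 11 ε-transitions
  (b|a)(cc|a|b|c)+ — 15 ε-transitions
  (b|a)(cc|a|b|c)+|b — 19 ε-transitions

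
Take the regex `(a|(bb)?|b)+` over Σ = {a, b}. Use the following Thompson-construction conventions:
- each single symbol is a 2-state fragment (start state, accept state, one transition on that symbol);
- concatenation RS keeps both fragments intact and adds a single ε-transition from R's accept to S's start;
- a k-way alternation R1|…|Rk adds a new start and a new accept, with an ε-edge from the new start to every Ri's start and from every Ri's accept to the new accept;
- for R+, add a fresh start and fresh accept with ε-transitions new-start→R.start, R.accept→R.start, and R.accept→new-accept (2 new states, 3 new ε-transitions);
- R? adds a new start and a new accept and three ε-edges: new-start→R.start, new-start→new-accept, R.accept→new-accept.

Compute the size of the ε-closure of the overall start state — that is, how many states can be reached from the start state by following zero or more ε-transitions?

Compute the ε-closure size of each fragment's start state recursively; a symbol fragment's start has no outgoing ε-edge, so its closure is just itself (size 1).
  bb : same as the first factor's closure: C = 1
  (bb)? : C = 1 (new start) + 1 (body) + 1 (new accept, via ε) = 3
  a|(bb)?|b : C = 1 (new start) + (1 + 3 + 1) + 1 (new accept, since some branch ε-reaches its own accept) = 7
  (a|(bb)?|b)+ : C = 1 + 7 + 1 (new accept, reached because the body accepts ε) = 9

9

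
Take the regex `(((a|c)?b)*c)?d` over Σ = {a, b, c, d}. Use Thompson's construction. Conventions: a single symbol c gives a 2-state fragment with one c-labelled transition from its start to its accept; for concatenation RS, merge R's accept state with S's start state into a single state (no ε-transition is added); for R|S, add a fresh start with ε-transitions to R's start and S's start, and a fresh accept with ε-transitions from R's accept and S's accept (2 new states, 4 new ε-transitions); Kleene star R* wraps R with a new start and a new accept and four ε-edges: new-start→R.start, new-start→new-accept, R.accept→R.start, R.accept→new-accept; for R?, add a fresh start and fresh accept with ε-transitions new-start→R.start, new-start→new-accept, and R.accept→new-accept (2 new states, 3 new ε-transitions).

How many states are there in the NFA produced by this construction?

Recursing over subexpressions:
Each of the 5 symbol leaves contributes a 2-state fragment.
  a|c → 6 states
  (a|c)? → 8 states
  (a|c)?b → 9 states
  ((a|c)?b)* → 11 states
  ((a|c)?b)*c → 12 states
  (((a|c)?b)*c)? → 14 states
  (((a|c)?b)*c)?d → 15 states

15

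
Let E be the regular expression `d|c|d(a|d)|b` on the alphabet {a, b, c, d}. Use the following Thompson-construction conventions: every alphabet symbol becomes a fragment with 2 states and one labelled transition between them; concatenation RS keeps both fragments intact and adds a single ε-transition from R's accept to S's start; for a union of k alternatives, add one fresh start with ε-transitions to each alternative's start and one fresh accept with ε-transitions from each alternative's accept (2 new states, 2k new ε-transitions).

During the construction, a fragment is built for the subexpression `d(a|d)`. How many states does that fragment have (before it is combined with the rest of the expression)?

8

Fragment for `d(a|d)`:
Each of the 3 symbol leaves contributes a 2-state fragment.
  a|d — 6 states
  d(a|d) — 8 states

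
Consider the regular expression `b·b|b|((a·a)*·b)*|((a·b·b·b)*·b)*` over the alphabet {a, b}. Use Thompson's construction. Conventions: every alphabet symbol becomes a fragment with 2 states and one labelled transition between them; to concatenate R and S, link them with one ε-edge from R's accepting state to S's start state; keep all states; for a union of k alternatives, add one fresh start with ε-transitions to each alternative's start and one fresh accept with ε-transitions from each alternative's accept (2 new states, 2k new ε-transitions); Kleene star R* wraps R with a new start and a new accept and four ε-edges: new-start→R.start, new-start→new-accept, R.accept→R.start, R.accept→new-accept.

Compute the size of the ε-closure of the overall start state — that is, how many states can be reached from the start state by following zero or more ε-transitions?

16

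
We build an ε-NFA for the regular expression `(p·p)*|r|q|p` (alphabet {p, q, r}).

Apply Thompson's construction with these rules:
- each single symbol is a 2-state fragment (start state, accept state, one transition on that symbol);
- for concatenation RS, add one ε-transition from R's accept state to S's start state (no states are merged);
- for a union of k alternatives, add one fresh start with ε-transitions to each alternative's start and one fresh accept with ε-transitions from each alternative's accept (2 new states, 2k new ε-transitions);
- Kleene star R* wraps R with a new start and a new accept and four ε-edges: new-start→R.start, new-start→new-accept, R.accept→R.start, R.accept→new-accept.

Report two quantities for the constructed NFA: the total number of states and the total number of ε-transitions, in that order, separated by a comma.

By structural recursion:
Each of the 5 symbol leaves contributes 2 states and 0 ε-transitions.
  p·p — 4 states, 1 ε-transition
  (p·p)* — 6 states, 5 ε-transitions
  (p·p)*|r|q|p — 14 states, 13 ε-transitions

14, 13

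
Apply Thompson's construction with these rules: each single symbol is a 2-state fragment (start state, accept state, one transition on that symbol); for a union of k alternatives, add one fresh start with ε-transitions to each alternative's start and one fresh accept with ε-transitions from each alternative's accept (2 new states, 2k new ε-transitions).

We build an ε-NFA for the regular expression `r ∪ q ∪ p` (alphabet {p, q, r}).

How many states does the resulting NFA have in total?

8

Recursing over subexpressions:
Each of the 3 symbol leaves contributes a 2-state fragment.
  r ∪ q ∪ p — 8 states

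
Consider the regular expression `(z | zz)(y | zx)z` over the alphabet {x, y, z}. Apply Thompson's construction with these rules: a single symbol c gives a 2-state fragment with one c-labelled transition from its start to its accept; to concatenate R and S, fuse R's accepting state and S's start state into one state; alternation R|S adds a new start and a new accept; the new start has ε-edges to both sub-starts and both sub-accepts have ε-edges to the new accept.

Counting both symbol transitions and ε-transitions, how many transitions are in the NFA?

Per subexpression:
Each of the 7 symbol leaves contributes 1 transition (1 symbol, 0 ε).
  zz → 2 transitions (2 symbol, 0 ε)
  z | zz → 7 transitions (3 symbol, 4 ε)
  zx → 2 transitions (2 symbol, 0 ε)
  y | zx → 7 transitions (3 symbol, 4 ε)
  (z | zz)(y | zx)z → 15 transitions (7 symbol, 8 ε)

15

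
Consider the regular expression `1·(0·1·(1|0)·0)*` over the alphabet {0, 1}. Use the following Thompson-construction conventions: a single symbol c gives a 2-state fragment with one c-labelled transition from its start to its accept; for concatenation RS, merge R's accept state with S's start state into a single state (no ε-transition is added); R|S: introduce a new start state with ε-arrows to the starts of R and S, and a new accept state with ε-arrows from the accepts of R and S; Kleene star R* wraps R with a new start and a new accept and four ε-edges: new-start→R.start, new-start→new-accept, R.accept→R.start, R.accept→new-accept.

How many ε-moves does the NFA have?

Bottom-up over the parse tree:
Each of the 6 symbol leaves contributes 0 ε-transitions.
  1|0 → 4 ε-transitions
  0·1·(1|0)·0 → 4 ε-transitions
  (0·1·(1|0)·0)* → 8 ε-transitions
  1·(0·1·(1|0)·0)* → 8 ε-transitions

8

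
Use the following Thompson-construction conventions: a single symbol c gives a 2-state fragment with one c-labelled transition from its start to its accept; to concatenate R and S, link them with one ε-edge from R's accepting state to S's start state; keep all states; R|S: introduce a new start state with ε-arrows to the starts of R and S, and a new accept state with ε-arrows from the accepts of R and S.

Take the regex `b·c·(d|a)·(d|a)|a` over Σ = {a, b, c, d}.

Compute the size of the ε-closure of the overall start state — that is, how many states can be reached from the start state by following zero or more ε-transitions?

3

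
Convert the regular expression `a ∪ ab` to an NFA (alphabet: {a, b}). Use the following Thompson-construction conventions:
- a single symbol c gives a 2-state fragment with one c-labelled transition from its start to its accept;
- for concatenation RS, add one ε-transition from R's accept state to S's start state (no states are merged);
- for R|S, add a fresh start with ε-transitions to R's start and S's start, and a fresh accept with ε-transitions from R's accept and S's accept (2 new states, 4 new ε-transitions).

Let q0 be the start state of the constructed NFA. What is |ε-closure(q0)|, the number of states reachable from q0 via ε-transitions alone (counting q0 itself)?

3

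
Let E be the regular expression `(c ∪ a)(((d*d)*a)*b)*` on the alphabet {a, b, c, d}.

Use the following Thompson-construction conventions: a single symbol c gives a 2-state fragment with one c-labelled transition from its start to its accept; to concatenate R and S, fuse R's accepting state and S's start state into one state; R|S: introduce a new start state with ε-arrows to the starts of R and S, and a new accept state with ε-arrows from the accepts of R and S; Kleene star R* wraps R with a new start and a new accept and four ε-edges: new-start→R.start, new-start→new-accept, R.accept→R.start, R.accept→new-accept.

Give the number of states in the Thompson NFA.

18

Recursing over subexpressions:
Each of the 6 symbol leaves contributes a 2-state fragment.
  c ∪ a : 6 states
  d* : 4 states
  d*d : 5 states
  (d*d)* : 7 states
  (d*d)*a : 8 states
  ((d*d)*a)* : 10 states
  ((d*d)*a)*b : 11 states
  (((d*d)*a)*b)* : 13 states
  (c ∪ a)(((d*d)*a)*b)* : 18 states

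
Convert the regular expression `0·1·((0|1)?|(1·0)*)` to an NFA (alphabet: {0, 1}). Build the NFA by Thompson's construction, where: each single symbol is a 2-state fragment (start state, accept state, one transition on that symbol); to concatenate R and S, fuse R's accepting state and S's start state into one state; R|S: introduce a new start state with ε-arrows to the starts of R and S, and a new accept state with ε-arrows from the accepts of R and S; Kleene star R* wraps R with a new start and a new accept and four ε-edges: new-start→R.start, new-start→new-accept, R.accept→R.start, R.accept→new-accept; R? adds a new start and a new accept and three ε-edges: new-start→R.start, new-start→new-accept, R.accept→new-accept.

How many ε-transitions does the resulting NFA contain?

15

Bottom-up over the parse tree:
Each of the 6 symbol leaves contributes 0 ε-transitions.
  0|1 = 4 ε-transitions
  (0|1)? = 7 ε-transitions
  1·0 = 0 ε-transitions
  (1·0)* = 4 ε-transitions
  (0|1)?|(1·0)* = 15 ε-transitions
  0·1·((0|1)?|(1·0)*) = 15 ε-transitions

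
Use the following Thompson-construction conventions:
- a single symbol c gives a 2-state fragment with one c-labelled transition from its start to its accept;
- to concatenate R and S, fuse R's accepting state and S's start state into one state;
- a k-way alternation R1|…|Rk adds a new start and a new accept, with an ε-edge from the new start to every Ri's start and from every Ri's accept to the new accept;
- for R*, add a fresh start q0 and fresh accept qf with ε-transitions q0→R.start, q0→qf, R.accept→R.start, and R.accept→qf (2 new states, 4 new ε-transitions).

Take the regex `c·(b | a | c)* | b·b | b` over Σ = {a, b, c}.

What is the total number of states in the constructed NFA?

18

Bottom-up over the parse tree:
Each of the 7 symbol leaves contributes a 2-state fragment.
  b | a | c → 8 states
  (b | a | c)* → 10 states
  c·(b | a | c)* → 11 states
  b·b → 3 states
  c·(b | a | c)* | b·b | b → 18 states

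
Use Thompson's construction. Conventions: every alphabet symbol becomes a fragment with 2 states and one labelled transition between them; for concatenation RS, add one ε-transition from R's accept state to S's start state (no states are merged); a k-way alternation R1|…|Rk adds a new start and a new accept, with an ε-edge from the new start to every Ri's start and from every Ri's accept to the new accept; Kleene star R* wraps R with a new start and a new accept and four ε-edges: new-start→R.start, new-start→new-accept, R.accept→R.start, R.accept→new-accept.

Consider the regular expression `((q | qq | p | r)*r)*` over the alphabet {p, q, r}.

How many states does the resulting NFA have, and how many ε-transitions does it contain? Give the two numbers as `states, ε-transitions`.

Recursing over subexpressions:
Each of the 6 symbol leaves contributes 2 states and 0 ε-transitions.
  qq → 4 states, 1 ε-transition
  q | qq | p | r → 12 states, 9 ε-transitions
  (q | qq | p | r)* → 14 states, 13 ε-transitions
  (q | qq | p | r)*r → 16 states, 14 ε-transitions
  ((q | qq | p | r)*r)* → 18 states, 18 ε-transitions

18, 18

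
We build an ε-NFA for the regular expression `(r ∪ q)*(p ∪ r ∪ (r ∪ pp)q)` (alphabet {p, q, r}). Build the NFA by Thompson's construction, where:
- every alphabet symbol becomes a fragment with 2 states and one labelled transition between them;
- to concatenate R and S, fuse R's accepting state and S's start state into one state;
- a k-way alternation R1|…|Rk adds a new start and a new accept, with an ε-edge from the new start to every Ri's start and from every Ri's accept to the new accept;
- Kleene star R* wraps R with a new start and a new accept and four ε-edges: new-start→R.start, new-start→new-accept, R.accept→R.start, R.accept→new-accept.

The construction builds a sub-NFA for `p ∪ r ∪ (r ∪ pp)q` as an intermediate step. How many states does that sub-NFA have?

14

Fragment for `p ∪ r ∪ (r ∪ pp)q`:
Each of the 6 symbol leaves contributes a 2-state fragment.
  pp — 3 states
  r ∪ pp — 7 states
  (r ∪ pp)q — 8 states
  p ∪ r ∪ (r ∪ pp)q — 14 states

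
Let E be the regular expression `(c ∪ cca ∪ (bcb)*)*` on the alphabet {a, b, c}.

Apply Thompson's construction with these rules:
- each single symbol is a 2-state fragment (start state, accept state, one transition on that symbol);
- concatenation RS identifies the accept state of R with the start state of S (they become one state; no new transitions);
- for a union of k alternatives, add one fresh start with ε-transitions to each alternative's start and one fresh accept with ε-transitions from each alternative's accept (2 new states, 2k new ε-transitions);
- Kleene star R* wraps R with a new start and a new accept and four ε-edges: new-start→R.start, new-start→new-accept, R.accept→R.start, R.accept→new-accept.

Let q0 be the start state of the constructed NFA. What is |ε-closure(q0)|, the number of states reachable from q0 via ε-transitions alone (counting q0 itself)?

9

Let C(F) = |ε-closure(F.start)| within fragment F, and note whether F accepts ε. Symbol fragments have C = 1 and do not accept ε. Then:
  cca — same as the first factor's closure: |ε-closure| = 1
  bcb — |ε-closure| equals the left operand's closure size = 1 (its accept is not ε-reachable, so the closure stops there)
  (bcb)* — new start has ε-edges to the inner start and to the new accept, so |ε-closure| = 2 + 1 = 3
  c ∪ cca ∪ (bcb)* — new start ε-reaches every alternative's start; at least one alternative accepts ε, so the union's new accept is reached too: |ε-closure| = 1 + 1 + 1 + 3 + 1 = 7
  (c ∪ cca ∪ (bcb)*)* — the star's fresh start ε-reaches both the body's start and the fresh accept: |ε-closure| = 2 + 7 = 9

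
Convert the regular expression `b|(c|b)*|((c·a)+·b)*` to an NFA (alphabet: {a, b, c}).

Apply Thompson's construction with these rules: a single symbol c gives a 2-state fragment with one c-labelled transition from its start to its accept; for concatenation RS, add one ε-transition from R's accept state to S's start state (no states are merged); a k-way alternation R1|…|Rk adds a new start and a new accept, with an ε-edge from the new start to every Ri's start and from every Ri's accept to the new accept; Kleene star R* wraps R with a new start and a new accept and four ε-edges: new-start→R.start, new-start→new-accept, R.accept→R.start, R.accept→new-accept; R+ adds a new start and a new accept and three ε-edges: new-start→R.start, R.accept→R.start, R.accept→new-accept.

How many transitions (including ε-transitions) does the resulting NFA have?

29

Building bottom-up:
Each of the 6 symbol leaves contributes 1 transition (1 symbol, 0 ε).
  c|b — 6 transitions (2 symbol, 4 ε)
  (c|b)* — 10 transitions (2 symbol, 8 ε)
  c·a — 3 transitions (2 symbol, 1 ε)
  (c·a)+ — 6 transitions (2 symbol, 4 ε)
  (c·a)+·b — 8 transitions (3 symbol, 5 ε)
  ((c·a)+·b)* — 12 transitions (3 symbol, 9 ε)
  b|(c|b)*|((c·a)+·b)* — 29 transitions (6 symbol, 23 ε)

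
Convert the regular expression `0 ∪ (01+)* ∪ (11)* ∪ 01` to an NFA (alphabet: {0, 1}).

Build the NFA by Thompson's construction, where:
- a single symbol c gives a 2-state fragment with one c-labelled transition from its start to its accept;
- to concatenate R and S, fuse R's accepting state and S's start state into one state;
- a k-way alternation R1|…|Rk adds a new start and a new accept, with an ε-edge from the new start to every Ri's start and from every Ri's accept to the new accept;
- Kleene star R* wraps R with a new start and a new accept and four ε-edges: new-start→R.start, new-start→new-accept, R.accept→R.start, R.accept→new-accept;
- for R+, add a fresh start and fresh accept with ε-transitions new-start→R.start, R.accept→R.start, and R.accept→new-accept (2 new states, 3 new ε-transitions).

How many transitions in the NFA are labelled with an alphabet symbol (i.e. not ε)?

7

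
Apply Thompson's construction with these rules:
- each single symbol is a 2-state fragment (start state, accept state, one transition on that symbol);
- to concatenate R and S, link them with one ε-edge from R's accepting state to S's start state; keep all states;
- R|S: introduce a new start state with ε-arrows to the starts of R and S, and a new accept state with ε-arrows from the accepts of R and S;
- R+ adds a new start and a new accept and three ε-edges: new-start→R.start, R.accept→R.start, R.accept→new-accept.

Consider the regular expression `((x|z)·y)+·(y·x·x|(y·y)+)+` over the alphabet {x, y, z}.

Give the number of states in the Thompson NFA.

Recursing over subexpressions:
Each of the 8 symbol leaves contributes a 2-state fragment.
  x|z → 6 states
  (x|z)·y → 8 states
  ((x|z)·y)+ → 10 states
  y·x·x → 6 states
  y·y → 4 states
  (y·y)+ → 6 states
  y·x·x|(y·y)+ → 14 states
  (y·x·x|(y·y)+)+ → 16 states
  ((x|z)·y)+·(y·x·x|(y·y)+)+ → 26 states

26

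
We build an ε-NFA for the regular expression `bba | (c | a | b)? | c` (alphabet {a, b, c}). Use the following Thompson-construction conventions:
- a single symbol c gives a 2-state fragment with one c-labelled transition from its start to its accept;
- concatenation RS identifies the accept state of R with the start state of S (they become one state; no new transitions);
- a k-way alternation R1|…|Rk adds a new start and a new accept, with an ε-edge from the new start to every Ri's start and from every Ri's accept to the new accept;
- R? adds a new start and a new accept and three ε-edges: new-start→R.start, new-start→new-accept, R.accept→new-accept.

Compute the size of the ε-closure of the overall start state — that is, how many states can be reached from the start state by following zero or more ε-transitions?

10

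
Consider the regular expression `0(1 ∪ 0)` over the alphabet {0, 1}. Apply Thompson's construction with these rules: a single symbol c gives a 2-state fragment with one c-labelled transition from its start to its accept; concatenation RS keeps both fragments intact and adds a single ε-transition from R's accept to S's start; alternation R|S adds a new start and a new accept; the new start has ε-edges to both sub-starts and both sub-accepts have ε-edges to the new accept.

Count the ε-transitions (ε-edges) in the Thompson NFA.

5

Per subexpression:
Each of the 3 symbol leaves contributes 0 ε-transitions.
  1 ∪ 0 : 4 ε-transitions
  0(1 ∪ 0) : 5 ε-transitions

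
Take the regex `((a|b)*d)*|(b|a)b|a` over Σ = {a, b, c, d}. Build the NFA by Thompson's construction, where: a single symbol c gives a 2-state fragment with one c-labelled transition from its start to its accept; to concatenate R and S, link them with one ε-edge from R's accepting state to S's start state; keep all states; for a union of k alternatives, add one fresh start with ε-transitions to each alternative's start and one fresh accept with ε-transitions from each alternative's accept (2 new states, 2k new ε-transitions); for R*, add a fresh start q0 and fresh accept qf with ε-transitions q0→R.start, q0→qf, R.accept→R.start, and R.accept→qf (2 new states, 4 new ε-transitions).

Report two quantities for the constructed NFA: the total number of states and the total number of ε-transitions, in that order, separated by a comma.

24, 24

Bottom-up over the parse tree:
Each of the 7 symbol leaves contributes 2 states and 0 ε-transitions.
  a|b — 6 states, 4 ε-transitions
  (a|b)* — 8 states, 8 ε-transitions
  (a|b)*d — 10 states, 9 ε-transitions
  ((a|b)*d)* — 12 states, 13 ε-transitions
  b|a — 6 states, 4 ε-transitions
  (b|a)b — 8 states, 5 ε-transitions
  ((a|b)*d)*|(b|a)b|a — 24 states, 24 ε-transitions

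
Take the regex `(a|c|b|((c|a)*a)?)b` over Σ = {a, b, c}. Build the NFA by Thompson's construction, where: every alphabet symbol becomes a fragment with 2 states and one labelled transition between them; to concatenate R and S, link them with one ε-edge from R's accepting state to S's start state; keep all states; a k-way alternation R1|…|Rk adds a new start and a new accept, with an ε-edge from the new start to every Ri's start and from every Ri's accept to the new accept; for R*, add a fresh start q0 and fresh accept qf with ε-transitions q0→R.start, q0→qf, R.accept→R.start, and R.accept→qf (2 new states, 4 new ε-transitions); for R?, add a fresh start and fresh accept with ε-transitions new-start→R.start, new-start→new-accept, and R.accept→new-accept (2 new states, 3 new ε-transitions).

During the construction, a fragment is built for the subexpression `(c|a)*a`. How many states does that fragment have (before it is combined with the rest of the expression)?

Fragment for `(c|a)*a`:
Each of the 3 symbol leaves contributes a 2-state fragment.
  c|a = 6 states
  (c|a)* = 8 states
  (c|a)*a = 10 states

10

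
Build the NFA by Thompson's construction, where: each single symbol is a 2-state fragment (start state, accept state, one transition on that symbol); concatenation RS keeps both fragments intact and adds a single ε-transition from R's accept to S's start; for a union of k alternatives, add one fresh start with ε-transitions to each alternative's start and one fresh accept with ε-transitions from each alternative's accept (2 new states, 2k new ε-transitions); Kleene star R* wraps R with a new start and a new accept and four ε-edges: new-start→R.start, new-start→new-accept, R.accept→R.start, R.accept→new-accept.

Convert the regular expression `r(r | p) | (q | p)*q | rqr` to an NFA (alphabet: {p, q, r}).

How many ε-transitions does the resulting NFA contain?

22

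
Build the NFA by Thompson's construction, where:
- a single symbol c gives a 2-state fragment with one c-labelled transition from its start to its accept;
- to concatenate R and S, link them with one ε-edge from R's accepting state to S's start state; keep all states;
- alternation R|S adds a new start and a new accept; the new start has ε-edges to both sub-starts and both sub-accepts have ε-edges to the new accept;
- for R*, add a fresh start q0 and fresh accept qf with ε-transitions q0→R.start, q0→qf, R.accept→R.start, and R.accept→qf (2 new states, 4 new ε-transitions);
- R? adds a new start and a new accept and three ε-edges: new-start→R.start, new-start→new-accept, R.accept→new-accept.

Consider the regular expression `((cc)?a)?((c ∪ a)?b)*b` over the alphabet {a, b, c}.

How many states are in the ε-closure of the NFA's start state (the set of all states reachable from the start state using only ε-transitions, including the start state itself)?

Compute the ε-closure size of each fragment's start state recursively; a symbol fragment's start has no outgoing ε-edge, so its closure is just itself (size 1).
  cc — same as the first factor's closure: C = 1
  (cc)? — new start has ε-edges to the inner start and to the new accept, so C = 2 + 1 = 3
  (cc)?a — C = 3 + 1 = 4 (closure spills across the concat boundary because the left factor accepts ε)
  ((cc)?a)? — C = 1 (new start) + 4 (body) + 1 (new accept, via ε) = 6
  c ∪ a — new start ε-reaches every alternative's start; none of them accept ε, so the new accept is not reached: C = 1 + 1 + 1 = 3
  (c ∪ a)? — C = 1 (new start) + 3 (body) + 1 (new accept, via ε) = 5
  (c ∪ a)?b — C = 5 + 1 = 6 (closure spills across the concat boundary because the left factor accepts ε)
  ((c ∪ a)?b)* — the star's fresh start ε-reaches both the body's start and the fresh accept: C = 2 + 6 = 8
  ((cc)?a)?((c ∪ a)?b)*b — C = 6 + 8 + 1 = 15 (closure spills across the concat boundary because the left factor accepts ε)

15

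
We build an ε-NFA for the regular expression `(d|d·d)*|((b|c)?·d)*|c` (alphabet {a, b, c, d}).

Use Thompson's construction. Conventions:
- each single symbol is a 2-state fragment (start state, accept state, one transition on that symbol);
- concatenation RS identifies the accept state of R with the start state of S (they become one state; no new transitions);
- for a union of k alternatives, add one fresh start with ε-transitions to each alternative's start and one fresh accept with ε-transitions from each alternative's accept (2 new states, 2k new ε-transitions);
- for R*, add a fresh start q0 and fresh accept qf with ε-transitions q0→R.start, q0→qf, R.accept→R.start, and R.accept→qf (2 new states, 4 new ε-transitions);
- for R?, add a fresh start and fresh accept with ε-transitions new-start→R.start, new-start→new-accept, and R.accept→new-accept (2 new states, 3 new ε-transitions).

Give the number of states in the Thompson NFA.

24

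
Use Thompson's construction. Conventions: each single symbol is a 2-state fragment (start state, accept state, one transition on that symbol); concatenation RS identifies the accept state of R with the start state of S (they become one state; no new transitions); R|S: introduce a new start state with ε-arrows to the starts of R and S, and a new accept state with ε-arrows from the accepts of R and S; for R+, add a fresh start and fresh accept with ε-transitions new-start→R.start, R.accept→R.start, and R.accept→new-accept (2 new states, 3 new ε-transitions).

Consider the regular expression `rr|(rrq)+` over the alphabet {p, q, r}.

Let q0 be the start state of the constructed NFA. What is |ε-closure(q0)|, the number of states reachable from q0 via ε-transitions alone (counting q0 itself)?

4

Let C(F) = |ε-closure(F.start)| within fragment F, and note whether F accepts ε. Symbol fragments have C = 1 and do not accept ε. Then:
  rr — same as the first factor's closure: |closure| = 1
  rrq — |closure| equals the left operand's closure size = 1 (its accept is not ε-reachable, so the closure stops there)
  (rrq)+ — |closure| = 1 + 1 = 2 (the body doesn't accept ε, so the new accept is not reached)
  rr|(rrq)+ — |closure| = 1 + 1 + 2 = 4 (the new accept is not ε-reachable since no branch accepts ε)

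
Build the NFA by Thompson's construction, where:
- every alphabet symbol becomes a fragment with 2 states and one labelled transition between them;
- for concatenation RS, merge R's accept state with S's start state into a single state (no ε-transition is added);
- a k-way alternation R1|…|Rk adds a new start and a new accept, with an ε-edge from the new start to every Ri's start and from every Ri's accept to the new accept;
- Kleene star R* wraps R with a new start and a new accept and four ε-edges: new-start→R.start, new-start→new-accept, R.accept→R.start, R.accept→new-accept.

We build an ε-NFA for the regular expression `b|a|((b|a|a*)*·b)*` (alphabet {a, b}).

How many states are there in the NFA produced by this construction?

21

Recursing over subexpressions:
Each of the 6 symbol leaves contributes a 2-state fragment.
  a* → 4 states
  b|a|a* → 10 states
  (b|a|a*)* → 12 states
  (b|a|a*)*·b → 13 states
  ((b|a|a*)*·b)* → 15 states
  b|a|((b|a|a*)*·b)* → 21 states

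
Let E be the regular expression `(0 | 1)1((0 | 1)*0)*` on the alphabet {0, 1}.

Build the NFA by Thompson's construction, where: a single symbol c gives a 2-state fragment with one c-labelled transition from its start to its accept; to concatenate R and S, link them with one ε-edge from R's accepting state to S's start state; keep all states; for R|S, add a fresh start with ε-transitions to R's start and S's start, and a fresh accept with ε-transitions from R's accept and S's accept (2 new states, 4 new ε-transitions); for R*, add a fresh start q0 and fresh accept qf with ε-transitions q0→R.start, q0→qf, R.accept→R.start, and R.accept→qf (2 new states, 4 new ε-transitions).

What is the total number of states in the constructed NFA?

Building bottom-up:
Each of the 6 symbol leaves contributes a 2-state fragment.
  0 | 1 : 6 states
  0 | 1 : 6 states
  (0 | 1)* : 8 states
  (0 | 1)*0 : 10 states
  ((0 | 1)*0)* : 12 states
  (0 | 1)1((0 | 1)*0)* : 20 states

20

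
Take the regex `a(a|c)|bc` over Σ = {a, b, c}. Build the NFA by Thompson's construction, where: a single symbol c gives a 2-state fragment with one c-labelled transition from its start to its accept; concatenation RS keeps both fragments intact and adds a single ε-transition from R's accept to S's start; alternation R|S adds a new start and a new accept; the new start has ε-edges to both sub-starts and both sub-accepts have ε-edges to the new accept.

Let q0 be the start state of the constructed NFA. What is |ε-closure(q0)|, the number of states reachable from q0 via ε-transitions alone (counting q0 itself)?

3

Let C(F) = |ε-closure(F.start)| within fragment F, and note whether F accepts ε. Symbol fragments have C = 1 and do not accept ε. Then:
  a|c — |closure| = 1 + 1 + 1 = 3 (the new accept is not ε-reachable since no branch accepts ε)
  a(a|c) — |closure| equals the left operand's closure size = 1 (its accept is not ε-reachable, so the closure stops there)
  bc — |closure| equals the left operand's closure size = 1 (its accept is not ε-reachable, so the closure stops there)
  a(a|c)|bc — new start ε-reaches every alternative's start; none of them accept ε, so the new accept is not reached: |closure| = 1 + 1 + 1 = 3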